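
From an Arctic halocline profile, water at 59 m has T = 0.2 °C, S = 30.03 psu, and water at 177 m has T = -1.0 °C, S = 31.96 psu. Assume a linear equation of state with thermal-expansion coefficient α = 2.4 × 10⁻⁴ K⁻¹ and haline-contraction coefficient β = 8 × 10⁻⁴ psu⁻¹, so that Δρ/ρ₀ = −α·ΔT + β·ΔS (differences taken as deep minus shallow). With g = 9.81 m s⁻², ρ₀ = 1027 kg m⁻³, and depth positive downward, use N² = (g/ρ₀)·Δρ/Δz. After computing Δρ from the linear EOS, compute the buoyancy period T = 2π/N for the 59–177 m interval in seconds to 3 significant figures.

509 s

ΔT = -1.2 K, ΔS = +1.93 psu (deep − shallow).
Δρ/ρ₀ = −αΔT + βΔS = 2.88 × 10⁻⁴ + 1.544 × 10⁻³ = 1.832 × 10⁻³, so Δρ ≈ 1.881 kg m⁻³.
N² = (g/ρ₀)·Δρ/Δz = g·(Δρ/ρ₀)/Δz = 9.81 × 1.832 × 10⁻³ / 118 = 1.5230 × 10⁻⁴ s⁻².
N = √(1.5230 × 10⁻⁴) = 0.012341 rad s⁻¹ → T = 2π/N = 509.13 s ≈ 509 s.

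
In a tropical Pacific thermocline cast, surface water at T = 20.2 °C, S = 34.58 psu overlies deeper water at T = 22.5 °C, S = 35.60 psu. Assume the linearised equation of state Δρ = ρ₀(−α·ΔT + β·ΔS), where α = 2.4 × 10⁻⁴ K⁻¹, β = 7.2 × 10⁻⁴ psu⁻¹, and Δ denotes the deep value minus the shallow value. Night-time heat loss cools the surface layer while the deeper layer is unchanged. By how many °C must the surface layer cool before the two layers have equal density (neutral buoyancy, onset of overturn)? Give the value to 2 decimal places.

0.76 °C

Neutral buoyancy requires Δρ = 0, i.e. −α(T_deep − T_surf′) + β(S_deep − S_surf) = 0.
T_surf′ = T_deep − (β/α)·ΔS = 22.5 − (7.2 × 10⁻⁴/2.4 × 10⁻⁴)·(+1.02) = 19.4400 °C.
Cooling required: 20.2 − (19.4400) = 0.7600 °C.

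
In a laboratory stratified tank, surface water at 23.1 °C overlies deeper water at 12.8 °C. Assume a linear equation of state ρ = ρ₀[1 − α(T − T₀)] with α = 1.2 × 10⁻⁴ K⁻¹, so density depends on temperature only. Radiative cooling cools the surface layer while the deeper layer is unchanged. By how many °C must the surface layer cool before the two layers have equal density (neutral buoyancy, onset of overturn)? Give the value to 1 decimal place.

10.3 °C

With temperature the only control, equal density requires T_surf′ = T_deep.
T_surf′ = 12.8 °C.
Cooling required: 23.1 − 12.8 = 10.3 °C.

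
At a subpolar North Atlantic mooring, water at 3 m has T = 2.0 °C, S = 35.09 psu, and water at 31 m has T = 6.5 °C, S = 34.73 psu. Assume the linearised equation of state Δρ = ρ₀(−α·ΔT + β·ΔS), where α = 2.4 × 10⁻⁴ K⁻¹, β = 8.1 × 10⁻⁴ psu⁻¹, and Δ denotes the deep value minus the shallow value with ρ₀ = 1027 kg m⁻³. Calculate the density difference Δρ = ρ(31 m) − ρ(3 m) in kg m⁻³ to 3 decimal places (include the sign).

ΔT = +4.5 K, ΔS = -0.36 psu (deep − shallow).
Δρ/ρ₀ = −(2.4 × 10⁻⁴)(+4.5) + (8.1 × 10⁻⁴)(-0.36) = -1.3716 × 10⁻³.
Δρ = 1027 × (-1.3716 × 10⁻³) = -1.409 kg m⁻³.
Negative Δρ: lighter below, statically unstable.

-1.409 kg m⁻³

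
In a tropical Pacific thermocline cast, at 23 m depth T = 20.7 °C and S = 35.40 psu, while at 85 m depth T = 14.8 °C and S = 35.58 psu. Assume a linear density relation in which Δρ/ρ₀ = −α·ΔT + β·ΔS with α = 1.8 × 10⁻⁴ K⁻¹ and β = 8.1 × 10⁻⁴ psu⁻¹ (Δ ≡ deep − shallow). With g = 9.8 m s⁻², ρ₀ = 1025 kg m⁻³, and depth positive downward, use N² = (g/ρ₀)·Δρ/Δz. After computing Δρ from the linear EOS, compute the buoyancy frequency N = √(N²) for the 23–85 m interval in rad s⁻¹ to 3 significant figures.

0.0138 rad s⁻¹

ΔT = -5.9 K, ΔS = +0.18 psu (deep − shallow).
Δρ/ρ₀ = −αΔT + βΔS = 1.062 × 10⁻³ + 1.458 × 10⁻⁴ = 1.2078 × 10⁻³, so Δρ ≈ 1.238 kg m⁻³.
N² = (g/ρ₀)·Δρ/Δz = g·(Δρ/ρ₀)/Δz = 9.8 × 1.2078 × 10⁻³ / 62 = 1.9091 × 10⁻⁴ s⁻².
N = √(1.9091 × 10⁻⁴) = 0.013817 rad s⁻¹ ≈ 0.0138 rad s⁻¹.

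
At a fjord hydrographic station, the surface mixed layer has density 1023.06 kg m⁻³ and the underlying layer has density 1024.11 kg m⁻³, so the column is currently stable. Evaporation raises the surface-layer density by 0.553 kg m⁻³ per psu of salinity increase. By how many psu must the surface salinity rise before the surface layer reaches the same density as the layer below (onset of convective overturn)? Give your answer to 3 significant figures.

1.90 psu

Density deficit of the surface layer: 1024.11 − 1023.06 = 1.05 kg m⁻³.
Required change = 1.05 / 0.553 = 1.90 psu.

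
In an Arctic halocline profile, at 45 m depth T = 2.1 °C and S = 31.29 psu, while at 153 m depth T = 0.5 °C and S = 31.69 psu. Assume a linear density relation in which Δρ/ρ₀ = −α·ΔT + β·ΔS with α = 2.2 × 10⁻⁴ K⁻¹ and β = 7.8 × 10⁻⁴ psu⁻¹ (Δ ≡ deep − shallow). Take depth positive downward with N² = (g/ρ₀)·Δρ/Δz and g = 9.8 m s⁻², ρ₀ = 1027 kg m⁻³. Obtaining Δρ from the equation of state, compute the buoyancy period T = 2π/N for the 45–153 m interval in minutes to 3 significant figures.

13.5 min

ΔT = -1.6 K, ΔS = +0.40 psu (deep − shallow).
Δρ/ρ₀ = −αΔT + βΔS = 3.52 × 10⁻⁴ + 3.12 × 10⁻⁴ = 6.64 × 10⁻⁴, so Δρ ≈ 0.6819 kg m⁻³.
N² = (g/ρ₀)·Δρ/Δz = g·(Δρ/ρ₀)/Δz = 9.8 × 6.64 × 10⁻⁴ / 108 = 6.0252 × 10⁻⁵ s⁻².
N = √(6.0252 × 10⁻⁵) = 7.7622 × 10⁻³ rad s⁻¹ → T = 2π/N = 809.46 s = 13.491 min ≈ 13.5 min.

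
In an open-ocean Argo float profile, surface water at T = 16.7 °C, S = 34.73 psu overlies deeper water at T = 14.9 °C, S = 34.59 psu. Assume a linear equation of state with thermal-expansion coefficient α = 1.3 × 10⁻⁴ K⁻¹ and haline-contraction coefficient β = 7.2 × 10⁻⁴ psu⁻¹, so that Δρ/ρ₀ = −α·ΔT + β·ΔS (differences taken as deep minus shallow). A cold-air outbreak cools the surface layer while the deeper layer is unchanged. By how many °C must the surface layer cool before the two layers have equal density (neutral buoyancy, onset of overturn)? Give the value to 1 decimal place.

1.0 °C

Neutral buoyancy requires Δρ = 0, i.e. −α(T_deep − T_surf′) + β(S_deep − S_surf) = 0.
T_surf′ = T_deep − (β/α)·ΔS = 14.9 − (7.2 × 10⁻⁴/1.3 × 10⁻⁴)·(-0.14) = 15.675 °C.
Cooling required: 16.7 − (15.675) = 1.025 °C.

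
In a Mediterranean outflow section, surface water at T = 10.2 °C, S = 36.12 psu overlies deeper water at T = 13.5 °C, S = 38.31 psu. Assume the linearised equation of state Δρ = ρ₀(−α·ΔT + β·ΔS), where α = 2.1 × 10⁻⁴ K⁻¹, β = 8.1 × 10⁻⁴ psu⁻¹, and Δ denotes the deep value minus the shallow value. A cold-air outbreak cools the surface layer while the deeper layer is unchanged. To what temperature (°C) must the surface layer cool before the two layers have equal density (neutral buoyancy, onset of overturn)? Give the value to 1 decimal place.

5.1 °C

Neutral buoyancy requires Δρ = 0, i.e. −α(T_deep − T_surf′) + β(S_deep − S_surf) = 0.
T_surf′ = T_deep − (β/α)·ΔS = 13.5 − (8.1 × 10⁻⁴/2.1 × 10⁻⁴)·(+2.19) = 5.053 °C.
Cooling required: 10.2 − (5.053) = 5.147 °C.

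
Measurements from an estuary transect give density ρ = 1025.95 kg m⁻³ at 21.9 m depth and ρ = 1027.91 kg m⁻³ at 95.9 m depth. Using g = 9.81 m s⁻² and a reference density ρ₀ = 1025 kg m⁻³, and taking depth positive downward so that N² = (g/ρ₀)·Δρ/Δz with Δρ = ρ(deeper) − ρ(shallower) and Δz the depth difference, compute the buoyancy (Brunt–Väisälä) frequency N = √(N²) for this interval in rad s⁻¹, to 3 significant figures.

0.0159 rad s⁻¹

Δρ = 1027.91 − 1025.95 = 1.96 kg m⁻³ over Δz = 95.9 − 21.9 = 74 m.
N² = (9.81/1025) × (1.96/74) = 2.5350 × 10⁻⁴ s⁻².
N = √(2.5350 × 10⁻⁴) = 0.015922 rad s⁻¹ ≈ 0.0159 rad s⁻¹.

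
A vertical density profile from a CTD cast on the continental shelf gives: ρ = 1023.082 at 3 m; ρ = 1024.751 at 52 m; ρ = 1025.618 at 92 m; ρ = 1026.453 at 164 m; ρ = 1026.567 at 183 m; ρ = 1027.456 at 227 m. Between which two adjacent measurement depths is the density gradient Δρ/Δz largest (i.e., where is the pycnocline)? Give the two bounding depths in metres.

Compute the density gradient over each adjacent pair:
  3–52 m: Δρ/Δz = 1.669/49 = 0.034 kg m⁻⁴
  52–92 m: Δρ/Δz = 0.867/40 = 0.022 kg m⁻⁴
  92–164 m: Δρ/Δz = 0.835/72 = 0.012 kg m⁻⁴
  164–183 m: Δρ/Δz = 0.114/19 = 6.0 × 10⁻³ kg m⁻⁴
  183–227 m: Δρ/Δz = 0.889/44 = 0.020 kg m⁻⁴
The largest gradient is in the 3–52 m interval — the pycnocline.

3–52 m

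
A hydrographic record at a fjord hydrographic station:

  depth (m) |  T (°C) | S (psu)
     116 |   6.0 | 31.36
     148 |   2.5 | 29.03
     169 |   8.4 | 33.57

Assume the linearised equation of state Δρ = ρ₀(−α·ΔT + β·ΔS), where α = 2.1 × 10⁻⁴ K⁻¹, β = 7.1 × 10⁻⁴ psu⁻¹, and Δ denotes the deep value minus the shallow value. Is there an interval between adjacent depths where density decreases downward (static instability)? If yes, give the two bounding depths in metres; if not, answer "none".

116–148 m

Evaluate Δρ/ρ₀ = −αΔT + βΔS across each adjacent pair:
  116–148 m: −αΔT+βΔS = −(2.1 × 10⁻⁴)(-3.5)+(7.1 × 10⁻⁴)(-2.33) = -9.2 × 10⁻⁴ → UNSTABLE
  148–169 m: −αΔT+βΔS = −(2.1 × 10⁻⁴)(+5.9)+(7.1 × 10⁻⁴)(+4.54) = 2.0 × 10⁻³ → stable
The 116–148 m interval has Δρ < 0: lighter water underlies denser water.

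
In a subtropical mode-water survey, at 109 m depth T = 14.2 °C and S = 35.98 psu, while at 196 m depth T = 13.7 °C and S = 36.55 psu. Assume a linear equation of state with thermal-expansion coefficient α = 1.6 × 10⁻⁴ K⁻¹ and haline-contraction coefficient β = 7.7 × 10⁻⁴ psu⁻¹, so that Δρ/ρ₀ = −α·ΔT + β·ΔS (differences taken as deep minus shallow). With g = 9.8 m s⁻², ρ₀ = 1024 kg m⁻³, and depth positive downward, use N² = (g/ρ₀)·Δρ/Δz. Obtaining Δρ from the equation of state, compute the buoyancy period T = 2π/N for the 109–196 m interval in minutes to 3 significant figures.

ΔT = -0.5 K, ΔS = +0.57 psu (deep − shallow).
Δρ/ρ₀ = −αΔT + βΔS = 8.00 × 10⁻⁵ + 4.389 × 10⁻⁴ = 5.189 × 10⁻⁴, so Δρ ≈ 0.5314 kg m⁻³.
N² = (g/ρ₀)·Δρ/Δz = g·(Δρ/ρ₀)/Δz = 9.8 × 5.189 × 10⁻⁴ / 87 = 5.8451 × 10⁻⁵ s⁻².
N = √(5.8451 × 10⁻⁵) = 7.6453 × 10⁻³ rad s⁻¹ → T = 2π/N = 821.84 s = 13.697 min ≈ 13.7 min.

13.7 min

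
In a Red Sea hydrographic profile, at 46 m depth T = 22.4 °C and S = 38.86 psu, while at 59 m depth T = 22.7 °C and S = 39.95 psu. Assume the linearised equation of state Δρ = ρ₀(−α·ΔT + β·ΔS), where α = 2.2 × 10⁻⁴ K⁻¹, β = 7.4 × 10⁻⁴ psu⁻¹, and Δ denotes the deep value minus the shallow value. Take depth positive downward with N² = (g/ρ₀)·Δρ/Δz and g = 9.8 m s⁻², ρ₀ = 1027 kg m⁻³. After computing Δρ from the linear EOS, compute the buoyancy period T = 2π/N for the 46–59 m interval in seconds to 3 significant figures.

ΔT = +0.3 K, ΔS = +1.09 psu (deep − shallow).
Δρ/ρ₀ = −αΔT + βΔS = -6.60 × 10⁻⁵ + 8.066 × 10⁻⁴ = 7.406 × 10⁻⁴, so Δρ ≈ 0.7606 kg m⁻³.
N² = (g/ρ₀)·Δρ/Δz = g·(Δρ/ρ₀)/Δz = 9.8 × 7.406 × 10⁻⁴ / 13 = 5.5830 × 10⁻⁴ s⁻².
N = √(5.5830 × 10⁻⁴) = 0.023628 rad s⁻¹ → T = 2π/N = 265.92 s ≈ 266 s.

266 s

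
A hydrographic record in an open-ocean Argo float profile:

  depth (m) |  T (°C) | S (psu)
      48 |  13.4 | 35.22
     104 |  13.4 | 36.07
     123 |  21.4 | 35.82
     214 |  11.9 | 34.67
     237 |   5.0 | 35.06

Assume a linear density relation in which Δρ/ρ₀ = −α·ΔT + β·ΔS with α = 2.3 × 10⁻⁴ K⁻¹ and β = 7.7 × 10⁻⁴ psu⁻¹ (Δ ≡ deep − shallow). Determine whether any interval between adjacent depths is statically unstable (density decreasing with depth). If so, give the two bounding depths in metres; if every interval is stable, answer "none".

104–123 m

Evaluate Δρ/ρ₀ = −αΔT + βΔS across each adjacent pair:
  48–104 m: −αΔT+βΔS = −(2.3 × 10⁻⁴)(+0.0)+(7.7 × 10⁻⁴)(+0.85) = 6.5 × 10⁻⁴ → stable
  104–123 m: −αΔT+βΔS = −(2.3 × 10⁻⁴)(+8.0)+(7.7 × 10⁻⁴)(-0.25) = -2.0 × 10⁻³ → UNSTABLE
  123–214 m: −αΔT+βΔS = −(2.3 × 10⁻⁴)(-9.5)+(7.7 × 10⁻⁴)(-1.15) = 1.3 × 10⁻³ → stable
  214–237 m: −αΔT+βΔS = −(2.3 × 10⁻⁴)(-6.9)+(7.7 × 10⁻⁴)(+0.39) = 1.9 × 10⁻³ → stable
The 104–123 m interval has Δρ < 0: lighter water underlies denser water.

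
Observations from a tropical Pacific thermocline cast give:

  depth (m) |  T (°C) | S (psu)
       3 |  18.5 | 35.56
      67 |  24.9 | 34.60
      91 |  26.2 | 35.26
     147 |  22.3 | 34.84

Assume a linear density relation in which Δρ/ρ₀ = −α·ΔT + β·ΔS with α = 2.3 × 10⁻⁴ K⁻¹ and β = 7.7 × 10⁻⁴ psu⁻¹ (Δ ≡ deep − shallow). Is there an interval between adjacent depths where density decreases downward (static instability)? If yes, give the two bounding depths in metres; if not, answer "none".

Evaluate Δρ/ρ₀ = −αΔT + βΔS across each adjacent pair:
  3–67 m: −αΔT+βΔS = −(2.3 × 10⁻⁴)(+6.4)+(7.7 × 10⁻⁴)(-0.96) = -2.2 × 10⁻³ → UNSTABLE
  67–91 m: −αΔT+βΔS = −(2.3 × 10⁻⁴)(+1.3)+(7.7 × 10⁻⁴)(+0.66) = 2.1 × 10⁻⁴ → stable
  91–147 m: −αΔT+βΔS = −(2.3 × 10⁻⁴)(-3.9)+(7.7 × 10⁻⁴)(-0.42) = 5.7 × 10⁻⁴ → stable
The 3–67 m interval has Δρ < 0: lighter water underlies denser water.

3–67 m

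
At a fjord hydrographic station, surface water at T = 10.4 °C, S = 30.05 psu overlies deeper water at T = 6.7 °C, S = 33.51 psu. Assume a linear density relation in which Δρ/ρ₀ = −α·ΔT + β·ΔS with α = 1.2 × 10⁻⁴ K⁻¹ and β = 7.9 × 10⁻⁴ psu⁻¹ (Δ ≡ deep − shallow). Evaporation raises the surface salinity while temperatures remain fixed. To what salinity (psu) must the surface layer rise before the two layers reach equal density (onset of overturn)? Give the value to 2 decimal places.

Neutral buoyancy requires −α(T_deep − T_surf) + β(S_deep − S_surf′) = 0.
S_surf′ = S_deep − (α/β)·ΔT = 33.51 − (1.2 × 10⁻⁴/7.9 × 10⁻⁴)·(-3.7) = 34.0720 psu.
Increase required: 34.0720 − 30.05 = 4.0220 psu.

34.07 psu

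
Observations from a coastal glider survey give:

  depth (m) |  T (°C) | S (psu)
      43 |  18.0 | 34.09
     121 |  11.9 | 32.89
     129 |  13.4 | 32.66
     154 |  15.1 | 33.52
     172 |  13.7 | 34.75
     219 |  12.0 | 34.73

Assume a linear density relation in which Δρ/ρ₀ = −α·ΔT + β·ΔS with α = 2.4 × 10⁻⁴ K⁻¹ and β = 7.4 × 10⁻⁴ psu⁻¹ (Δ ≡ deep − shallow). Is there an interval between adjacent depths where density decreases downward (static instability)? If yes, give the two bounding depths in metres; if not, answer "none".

Evaluate Δρ/ρ₀ = −αΔT + βΔS across each adjacent pair:
  43–121 m: −αΔT+βΔS = −(2.4 × 10⁻⁴)(-6.1)+(7.4 × 10⁻⁴)(-1.20) = 5.8 × 10⁻⁴ → stable
  121–129 m: −αΔT+βΔS = −(2.4 × 10⁻⁴)(+1.5)+(7.4 × 10⁻⁴)(-0.23) = -5.3 × 10⁻⁴ → UNSTABLE
  129–154 m: −αΔT+βΔS = −(2.4 × 10⁻⁴)(+1.7)+(7.4 × 10⁻⁴)(+0.86) = 2.3 × 10⁻⁴ → stable
  154–172 m: −αΔT+βΔS = −(2.4 × 10⁻⁴)(-1.4)+(7.4 × 10⁻⁴)(+1.23) = 1.2 × 10⁻³ → stable
  172–219 m: −αΔT+βΔS = −(2.4 × 10⁻⁴)(-1.7)+(7.4 × 10⁻⁴)(-0.02) = 3.9 × 10⁻⁴ → stable
The 121–129 m interval has Δρ < 0: lighter water underlies denser water.

121–129 m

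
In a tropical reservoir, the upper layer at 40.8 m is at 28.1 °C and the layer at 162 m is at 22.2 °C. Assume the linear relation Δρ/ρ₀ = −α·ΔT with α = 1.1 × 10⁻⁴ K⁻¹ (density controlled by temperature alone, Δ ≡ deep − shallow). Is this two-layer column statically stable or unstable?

ΔT = 22.2 − 28.1 = -5.9 K, so Δρ/ρ₀ = −αΔT = 6.49 × 10⁻⁴.
Δρ/ρ₀ > 0, so Δρ > 0: deeper water is denser → statically stable.

stable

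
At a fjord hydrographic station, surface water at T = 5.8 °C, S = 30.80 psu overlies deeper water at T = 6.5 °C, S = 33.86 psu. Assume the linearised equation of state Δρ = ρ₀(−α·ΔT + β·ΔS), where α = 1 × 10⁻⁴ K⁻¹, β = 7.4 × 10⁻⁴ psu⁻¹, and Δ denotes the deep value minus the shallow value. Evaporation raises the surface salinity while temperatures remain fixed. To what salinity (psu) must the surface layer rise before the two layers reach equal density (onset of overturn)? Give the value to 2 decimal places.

33.77 psu

Neutral buoyancy requires −α(T_deep − T_surf) + β(S_deep − S_surf′) = 0.
S_surf′ = S_deep − (α/β)·ΔT = 33.86 − (1 × 10⁻⁴/7.4 × 10⁻⁴)·(+0.7) = 33.7654 psu.
Increase required: 33.7654 − 30.80 = 2.9654 psu.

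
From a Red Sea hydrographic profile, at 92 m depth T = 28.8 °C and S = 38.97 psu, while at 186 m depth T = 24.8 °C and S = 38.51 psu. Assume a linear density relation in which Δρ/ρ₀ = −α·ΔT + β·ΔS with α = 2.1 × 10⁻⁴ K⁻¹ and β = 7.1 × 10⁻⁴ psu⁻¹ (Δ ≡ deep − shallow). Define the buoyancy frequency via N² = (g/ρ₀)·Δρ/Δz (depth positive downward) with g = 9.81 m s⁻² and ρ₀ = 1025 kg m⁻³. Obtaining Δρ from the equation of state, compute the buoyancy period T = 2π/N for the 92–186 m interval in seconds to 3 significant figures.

858 s

ΔT = -4.0 K, ΔS = -0.46 psu (deep − shallow).
Δρ/ρ₀ = −αΔT + βΔS = 8.40 × 10⁻⁴ − 3.266 × 10⁻⁴ = 5.134 × 10⁻⁴, so Δρ ≈ 0.5262 kg m⁻³.
N² = (g/ρ₀)·Δρ/Δz = g·(Δρ/ρ₀)/Δz = 9.81 × 5.134 × 10⁻⁴ / 94 = 5.3579 × 10⁻⁵ s⁻².
N = √(5.3579 × 10⁻⁵) = 7.3198 × 10⁻³ rad s⁻¹ → T = 2π/N = 858.38 s ≈ 858 s.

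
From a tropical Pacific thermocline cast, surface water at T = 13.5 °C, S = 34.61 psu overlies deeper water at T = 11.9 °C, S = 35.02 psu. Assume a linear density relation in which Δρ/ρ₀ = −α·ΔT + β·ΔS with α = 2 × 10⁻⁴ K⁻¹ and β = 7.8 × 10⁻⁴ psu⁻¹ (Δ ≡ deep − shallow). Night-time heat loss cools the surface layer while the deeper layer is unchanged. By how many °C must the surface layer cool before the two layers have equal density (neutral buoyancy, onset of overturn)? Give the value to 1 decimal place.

3.2 °C

Neutral buoyancy requires Δρ = 0, i.e. −α(T_deep − T_surf′) + β(S_deep − S_surf) = 0.
T_surf′ = T_deep − (β/α)·ΔS = 11.9 − (7.8 × 10⁻⁴/2 × 10⁻⁴)·(+0.41) = 10.301 °C.
Cooling required: 13.5 − (10.301) = 3.199 °C.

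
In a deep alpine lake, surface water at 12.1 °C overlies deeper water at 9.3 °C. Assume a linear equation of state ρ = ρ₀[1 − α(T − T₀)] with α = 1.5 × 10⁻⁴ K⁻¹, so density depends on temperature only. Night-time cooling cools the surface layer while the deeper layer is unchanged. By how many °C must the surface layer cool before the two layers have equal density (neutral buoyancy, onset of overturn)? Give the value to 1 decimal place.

2.8 °C

With temperature the only control, equal density requires T_surf′ = T_deep.
T_surf′ = 9.3 °C.
Cooling required: 12.1 − 9.3 = 2.8 °C.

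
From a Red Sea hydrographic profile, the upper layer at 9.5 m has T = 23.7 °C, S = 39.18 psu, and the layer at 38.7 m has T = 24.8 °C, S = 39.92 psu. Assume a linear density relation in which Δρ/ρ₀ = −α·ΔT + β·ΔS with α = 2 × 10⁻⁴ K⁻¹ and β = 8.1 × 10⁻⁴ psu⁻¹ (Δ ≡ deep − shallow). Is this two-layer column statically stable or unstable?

ΔT = 24.8 − 23.7 = +1.1 K and ΔS = 39.92 − 39.18 = +0.74 psu (deep − shallow).
−αΔT = -2.20 × 10⁻⁴; βΔS = 5.994 × 10⁻⁴; sum Δρ/ρ₀ = 3.794 × 10⁻⁴.
Δρ/ρ₀ > 0, so Δρ > 0: deeper water is denser → statically stable.

stable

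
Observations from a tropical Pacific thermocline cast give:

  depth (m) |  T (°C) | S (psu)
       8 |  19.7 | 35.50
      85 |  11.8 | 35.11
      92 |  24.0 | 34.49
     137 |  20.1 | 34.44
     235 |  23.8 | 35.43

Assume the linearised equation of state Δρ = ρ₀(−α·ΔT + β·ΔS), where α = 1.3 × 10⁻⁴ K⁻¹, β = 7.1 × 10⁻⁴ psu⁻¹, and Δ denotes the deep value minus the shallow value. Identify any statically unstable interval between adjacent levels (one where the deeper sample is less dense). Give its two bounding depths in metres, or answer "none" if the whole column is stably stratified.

Evaluate Δρ/ρ₀ = −αΔT + βΔS across each adjacent pair:
  8–85 m: −αΔT+βΔS = −(1.3 × 10⁻⁴)(-7.9)+(7.1 × 10⁻⁴)(-0.39) = 7.5 × 10⁻⁴ → stable
  85–92 m: −αΔT+βΔS = −(1.3 × 10⁻⁴)(+12.2)+(7.1 × 10⁻⁴)(-0.62) = -2.0 × 10⁻³ → UNSTABLE
  92–137 m: −αΔT+βΔS = −(1.3 × 10⁻⁴)(-3.9)+(7.1 × 10⁻⁴)(-0.05) = 4.7 × 10⁻⁴ → stable
  137–235 m: −αΔT+βΔS = −(1.3 × 10⁻⁴)(+3.7)+(7.1 × 10⁻⁴)(+0.99) = 2.2 × 10⁻⁴ → stable
The 85–92 m interval has Δρ < 0: lighter water underlies denser water.

85–92 m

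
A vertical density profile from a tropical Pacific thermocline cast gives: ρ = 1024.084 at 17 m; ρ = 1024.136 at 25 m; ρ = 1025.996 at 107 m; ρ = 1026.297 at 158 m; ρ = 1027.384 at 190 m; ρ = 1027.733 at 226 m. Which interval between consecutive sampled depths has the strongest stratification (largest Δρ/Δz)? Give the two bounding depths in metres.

158–190 m

Compute the density gradient over each adjacent pair:
  17–25 m: Δρ/Δz = 0.052/8 = 6.5 × 10⁻³ kg m⁻⁴
  25–107 m: Δρ/Δz = 1.860/82 = 0.023 kg m⁻⁴
  107–158 m: Δρ/Δz = 0.301/51 = 5.9 × 10⁻³ kg m⁻⁴
  158–190 m: Δρ/Δz = 1.087/32 = 0.034 kg m⁻⁴
  190–226 m: Δρ/Δz = 0.349/36 = 9.7 × 10⁻³ kg m⁻⁴
The largest gradient is in the 158–190 m interval — the pycnocline.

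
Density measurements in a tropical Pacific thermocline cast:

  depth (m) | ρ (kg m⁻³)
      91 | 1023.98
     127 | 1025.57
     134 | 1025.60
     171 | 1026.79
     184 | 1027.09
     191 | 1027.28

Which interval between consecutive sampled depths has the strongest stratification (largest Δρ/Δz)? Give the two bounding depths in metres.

Compute the density gradient over each adjacent pair:
  91–127 m: Δρ/Δz = 1.59/36 = 0.044 kg m⁻⁴
  127–134 m: Δρ/Δz = 0.03/7 = 4.3 × 10⁻³ kg m⁻⁴
  134–171 m: Δρ/Δz = 1.19/37 = 0.032 kg m⁻⁴
  171–184 m: Δρ/Δz = 0.30/13 = 0.023 kg m⁻⁴
  184–191 m: Δρ/Δz = 0.19/7 = 0.027 kg m⁻⁴
The largest gradient is in the 91–127 m interval — the pycnocline.

91–127 m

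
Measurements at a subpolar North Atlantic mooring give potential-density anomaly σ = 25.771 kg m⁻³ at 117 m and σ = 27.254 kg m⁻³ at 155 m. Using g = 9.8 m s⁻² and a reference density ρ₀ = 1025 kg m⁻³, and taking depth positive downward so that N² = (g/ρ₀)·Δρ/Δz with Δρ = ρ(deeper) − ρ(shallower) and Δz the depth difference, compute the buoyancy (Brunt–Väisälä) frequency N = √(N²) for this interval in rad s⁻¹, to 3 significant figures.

0.0193 rad s⁻¹

Δρ = 1027.254 − 1025.771 = 1.483 kg m⁻³ over Δz = 155 − 117 = 38 m.
N² = (9.8/1025) × (1.483/38) = 3.7313 × 10⁻⁴ s⁻².
N = √(3.7313 × 10⁻⁴) = 0.019317 rad s⁻¹ ≈ 0.0193 rad s⁻¹.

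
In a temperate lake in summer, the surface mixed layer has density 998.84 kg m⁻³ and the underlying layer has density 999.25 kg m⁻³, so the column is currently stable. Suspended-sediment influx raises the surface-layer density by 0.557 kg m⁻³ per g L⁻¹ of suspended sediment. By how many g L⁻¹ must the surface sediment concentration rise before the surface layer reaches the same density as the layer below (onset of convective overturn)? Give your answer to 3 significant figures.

Density deficit of the surface layer: 999.25 − 998.84 = 0.41 kg m⁻³.
Required change = 0.41 / 0.557 = 0.736 g L⁻¹.

0.736 g L⁻¹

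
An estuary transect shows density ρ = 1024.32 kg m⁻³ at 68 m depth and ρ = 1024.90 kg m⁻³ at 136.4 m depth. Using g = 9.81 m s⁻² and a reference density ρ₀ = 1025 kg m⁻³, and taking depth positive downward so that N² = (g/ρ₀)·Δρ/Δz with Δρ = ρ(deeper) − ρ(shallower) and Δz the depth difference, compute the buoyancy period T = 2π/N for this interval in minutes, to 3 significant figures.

Δρ = 1024.90 − 1024.32 = 0.58 kg m⁻³ over Δz = 136.4 − 68 = 68.4 m.
N² = (9.81/1025) × (0.58/68.4) = 8.1155 × 10⁻⁵ s⁻².
N = √(8.1155 × 10⁻⁵) = 9.0086 × 10⁻³ rad s⁻¹, so T = 2π/N = 697.47 s = 11.625 min ≈ 11.6 min.

11.6 min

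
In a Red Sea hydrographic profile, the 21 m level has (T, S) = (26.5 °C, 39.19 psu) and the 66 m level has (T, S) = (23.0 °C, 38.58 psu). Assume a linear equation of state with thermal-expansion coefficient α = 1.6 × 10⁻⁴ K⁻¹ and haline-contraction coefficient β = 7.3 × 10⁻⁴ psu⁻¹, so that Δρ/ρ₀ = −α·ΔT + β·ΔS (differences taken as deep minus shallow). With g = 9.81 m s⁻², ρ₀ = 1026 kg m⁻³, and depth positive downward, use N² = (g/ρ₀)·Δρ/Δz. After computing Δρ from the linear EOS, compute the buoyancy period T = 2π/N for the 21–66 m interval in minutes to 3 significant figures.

ΔT = -3.5 K, ΔS = -0.61 psu (deep − shallow).
Δρ/ρ₀ = −αΔT + βΔS = 5.60 × 10⁻⁴ − 4.453 × 10⁻⁴ = 1.147 × 10⁻⁴, so Δρ ≈ 0.1177 kg m⁻³.
N² = (g/ρ₀)·Δρ/Δz = g·(Δρ/ρ₀)/Δz = 9.81 × 1.147 × 10⁻⁴ / 45 = 2.5005 × 10⁻⁵ s⁻².
N = √(2.5005 × 10⁻⁵) = 5.0005 × 10⁻³ rad s⁻¹ → T = 2π/N = 1.2565 × 10³ s = 20.942 min ≈ 20.9 min.

20.9 min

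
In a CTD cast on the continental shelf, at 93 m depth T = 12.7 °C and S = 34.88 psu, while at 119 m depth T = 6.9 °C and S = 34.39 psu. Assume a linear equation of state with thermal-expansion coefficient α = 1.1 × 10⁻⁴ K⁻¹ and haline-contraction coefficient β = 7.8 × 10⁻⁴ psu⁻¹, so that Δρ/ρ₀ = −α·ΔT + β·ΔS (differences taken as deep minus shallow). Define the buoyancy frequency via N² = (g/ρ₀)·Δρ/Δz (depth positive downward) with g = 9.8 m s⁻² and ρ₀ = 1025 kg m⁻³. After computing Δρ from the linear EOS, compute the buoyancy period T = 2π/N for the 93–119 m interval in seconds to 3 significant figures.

640 s

ΔT = -5.8 K, ΔS = -0.49 psu (deep − shallow).
Δρ/ρ₀ = −αΔT + βΔS = 6.38 × 10⁻⁴ − 3.822 × 10⁻⁴ = 2.558 × 10⁻⁴, so Δρ ≈ 0.2622 kg m⁻³.
N² = (g/ρ₀)·Δρ/Δz = g·(Δρ/ρ₀)/Δz = 9.8 × 2.558 × 10⁻⁴ / 26 = 9.6417 × 10⁻⁵ s⁻².
N = √(9.6417 × 10⁻⁵) = 9.8192 × 10⁻³ rad s⁻¹ → T = 2π/N = 639.89 s ≈ 640 s.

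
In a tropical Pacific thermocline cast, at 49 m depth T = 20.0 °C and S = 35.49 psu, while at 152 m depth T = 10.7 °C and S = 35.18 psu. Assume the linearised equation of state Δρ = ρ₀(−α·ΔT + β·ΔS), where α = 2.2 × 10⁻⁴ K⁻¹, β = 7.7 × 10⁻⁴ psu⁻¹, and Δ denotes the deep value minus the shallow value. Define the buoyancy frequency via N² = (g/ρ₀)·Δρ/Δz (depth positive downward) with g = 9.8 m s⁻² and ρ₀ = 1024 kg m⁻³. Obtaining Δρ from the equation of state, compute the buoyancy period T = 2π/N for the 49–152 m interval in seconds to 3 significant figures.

479 s

ΔT = -9.3 K, ΔS = -0.31 psu (deep − shallow).
Δρ/ρ₀ = −αΔT + βΔS = 2.046 × 10⁻³ − 2.387 × 10⁻⁴ = 1.8073 × 10⁻³, so Δρ ≈ 1.851 kg m⁻³.
N² = (g/ρ₀)·Δρ/Δz = g·(Δρ/ρ₀)/Δz = 9.8 × 1.8073 × 10⁻³ / 103 = 1.7196 × 10⁻⁴ s⁻².
N = √(1.7196 × 10⁻⁴) = 0.013113 rad s⁻¹ → T = 2π/N = 479.16 s ≈ 479 s.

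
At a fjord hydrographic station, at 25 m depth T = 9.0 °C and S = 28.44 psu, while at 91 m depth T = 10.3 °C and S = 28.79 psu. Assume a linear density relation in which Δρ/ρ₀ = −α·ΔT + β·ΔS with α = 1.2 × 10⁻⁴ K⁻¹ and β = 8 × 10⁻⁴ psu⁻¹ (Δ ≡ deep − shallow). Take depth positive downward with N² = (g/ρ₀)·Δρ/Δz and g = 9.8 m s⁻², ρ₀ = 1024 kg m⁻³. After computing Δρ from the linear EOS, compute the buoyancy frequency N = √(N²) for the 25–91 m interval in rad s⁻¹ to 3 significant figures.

ΔT = +1.3 K, ΔS = +0.35 psu (deep − shallow).
Δρ/ρ₀ = −αΔT + βΔS = -1.56 × 10⁻⁴ + 2.80 × 10⁻⁴ = 1.24 × 10⁻⁴, so Δρ ≈ 0.1270 kg m⁻³.
N² = (g/ρ₀)·Δρ/Δz = g·(Δρ/ρ₀)/Δz = 9.8 × 1.24 × 10⁻⁴ / 66 = 1.8412 × 10⁻⁵ s⁻².
N = √(1.8412 × 10⁻⁵) = 4.2909 × 10⁻³ rad s⁻¹ ≈ 4.29 × 10⁻³ rad s⁻¹.

4.29 × 10⁻³ rad s⁻¹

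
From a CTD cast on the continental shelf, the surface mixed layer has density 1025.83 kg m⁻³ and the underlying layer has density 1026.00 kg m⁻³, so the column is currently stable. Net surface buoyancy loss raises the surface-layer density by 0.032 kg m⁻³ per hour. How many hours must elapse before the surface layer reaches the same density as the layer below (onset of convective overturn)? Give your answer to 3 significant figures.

5.31 hours

Density deficit of the surface layer: 1026.00 − 1025.83 = 0.17 kg m⁻³.
Required change = 0.17 / 0.032 = 5.31 hours.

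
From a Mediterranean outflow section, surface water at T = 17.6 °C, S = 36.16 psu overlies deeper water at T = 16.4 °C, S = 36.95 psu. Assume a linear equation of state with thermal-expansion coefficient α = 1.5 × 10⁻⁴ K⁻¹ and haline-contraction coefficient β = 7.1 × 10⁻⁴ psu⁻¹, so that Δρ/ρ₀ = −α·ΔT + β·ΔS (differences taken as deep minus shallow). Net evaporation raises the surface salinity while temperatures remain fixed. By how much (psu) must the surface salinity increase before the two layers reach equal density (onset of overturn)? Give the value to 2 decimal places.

Neutral buoyancy requires −α(T_deep − T_surf) + β(S_deep − S_surf′) = 0.
S_surf′ = S_deep − (α/β)·ΔT = 36.95 − (1.5 × 10⁻⁴/7.1 × 10⁻⁴)·(-1.2) = 37.2035 psu.
Increase required: 37.2035 − 36.16 = 1.0435 psu.

1.04 psu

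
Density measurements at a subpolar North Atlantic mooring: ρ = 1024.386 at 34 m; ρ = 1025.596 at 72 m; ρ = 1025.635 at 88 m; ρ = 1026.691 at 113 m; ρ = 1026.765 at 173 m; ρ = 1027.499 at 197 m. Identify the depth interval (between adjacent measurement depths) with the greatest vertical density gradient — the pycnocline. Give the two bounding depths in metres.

Compute the density gradient over each adjacent pair:
  34–72 m: Δρ/Δz = 1.210/38 = 0.032 kg m⁻⁴
  72–88 m: Δρ/Δz = 0.039/16 = 2.4 × 10⁻³ kg m⁻⁴
  88–113 m: Δρ/Δz = 1.056/25 = 0.042 kg m⁻⁴
  113–173 m: Δρ/Δz = 0.074/60 = 1.2 × 10⁻³ kg m⁻⁴
  173–197 m: Δρ/Δz = 0.734/24 = 0.031 kg m⁻⁴
The largest gradient is in the 88–113 m interval — the pycnocline.

88–113 m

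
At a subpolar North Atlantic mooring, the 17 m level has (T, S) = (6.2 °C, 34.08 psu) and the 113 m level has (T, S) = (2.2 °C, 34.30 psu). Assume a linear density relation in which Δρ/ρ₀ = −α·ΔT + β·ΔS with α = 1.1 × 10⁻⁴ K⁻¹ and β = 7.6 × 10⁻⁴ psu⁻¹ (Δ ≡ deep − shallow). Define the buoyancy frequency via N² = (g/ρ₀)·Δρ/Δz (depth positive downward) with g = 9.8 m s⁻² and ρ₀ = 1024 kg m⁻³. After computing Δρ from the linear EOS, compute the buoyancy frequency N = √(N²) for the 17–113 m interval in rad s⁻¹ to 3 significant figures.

7.87 × 10⁻³ rad s⁻¹

ΔT = -4.0 K, ΔS = +0.22 psu (deep − shallow).
Δρ/ρ₀ = −αΔT + βΔS = 4.40 × 10⁻⁴ + 1.672 × 10⁻⁴ = 6.072 × 10⁻⁴, so Δρ ≈ 0.6218 kg m⁻³.
N² = (g/ρ₀)·Δρ/Δz = g·(Δρ/ρ₀)/Δz = 9.8 × 6.072 × 10⁻⁴ / 96 = 6.1985 × 10⁻⁵ s⁻².
N = √(6.1985 × 10⁻⁵) = 7.8731 × 10⁻³ rad s⁻¹ ≈ 7.87 × 10⁻³ rad s⁻¹.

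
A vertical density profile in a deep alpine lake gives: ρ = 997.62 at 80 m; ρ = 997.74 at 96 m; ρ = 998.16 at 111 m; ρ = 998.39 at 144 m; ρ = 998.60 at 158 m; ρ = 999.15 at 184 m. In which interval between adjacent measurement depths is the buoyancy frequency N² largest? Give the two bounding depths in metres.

Compute the density gradient over each adjacent pair:
  80–96 m: Δρ/Δz = 0.12/16 = 7.5 × 10⁻³ kg m⁻⁴
  96–111 m: Δρ/Δz = 0.42/15 = 0.028 kg m⁻⁴
  111–144 m: Δρ/Δz = 0.23/33 = 7.0 × 10⁻³ kg m⁻⁴
  144–158 m: Δρ/Δz = 0.21/14 = 0.015 kg m⁻⁴
  158–184 m: Δρ/Δz = 0.55/26 = 0.021 kg m⁻⁴
The largest gradient is in the 96–111 m interval — the pycnocline.

96–111 m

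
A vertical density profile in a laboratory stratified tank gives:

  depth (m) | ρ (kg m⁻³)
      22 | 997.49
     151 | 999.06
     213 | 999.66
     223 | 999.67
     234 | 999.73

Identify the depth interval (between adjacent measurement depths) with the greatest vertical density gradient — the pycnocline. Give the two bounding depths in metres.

Compute the density gradient over each adjacent pair:
  22–151 m: Δρ/Δz = 1.57/129 = 0.012 kg m⁻⁴
  151–213 m: Δρ/Δz = 0.60/62 = 9.7 × 10⁻³ kg m⁻⁴
  213–223 m: Δρ/Δz = 0.01/10 = 1.0 × 10⁻³ kg m⁻⁴
  223–234 m: Δρ/Δz = 0.06/11 = 5.5 × 10⁻³ kg m⁻⁴
The largest gradient is in the 22–151 m interval — the pycnocline.

22–151 m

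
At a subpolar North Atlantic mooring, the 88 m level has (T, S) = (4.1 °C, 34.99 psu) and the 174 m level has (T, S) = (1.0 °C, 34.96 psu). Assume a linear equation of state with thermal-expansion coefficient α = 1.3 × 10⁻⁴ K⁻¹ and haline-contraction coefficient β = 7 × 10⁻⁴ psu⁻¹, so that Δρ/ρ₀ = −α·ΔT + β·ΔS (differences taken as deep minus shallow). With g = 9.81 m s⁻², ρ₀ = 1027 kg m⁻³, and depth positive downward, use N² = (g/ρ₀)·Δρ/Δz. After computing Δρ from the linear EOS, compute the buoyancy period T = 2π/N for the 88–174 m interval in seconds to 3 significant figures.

952 s

ΔT = -3.1 K, ΔS = -0.03 psu (deep − shallow).
Δρ/ρ₀ = −αΔT + βΔS = 4.03 × 10⁻⁴ − 2.10 × 10⁻⁵ = 3.82 × 10⁻⁴, so Δρ ≈ 0.3923 kg m⁻³.
N² = (g/ρ₀)·Δρ/Δz = g·(Δρ/ρ₀)/Δz = 9.81 × 3.82 × 10⁻⁴ / 86 = 4.3575 × 10⁻⁵ s⁻².
N = √(4.3575 × 10⁻⁵) = 6.6011 × 10⁻³ rad s⁻¹ → T = 2π/N = 951.84 s ≈ 952 s.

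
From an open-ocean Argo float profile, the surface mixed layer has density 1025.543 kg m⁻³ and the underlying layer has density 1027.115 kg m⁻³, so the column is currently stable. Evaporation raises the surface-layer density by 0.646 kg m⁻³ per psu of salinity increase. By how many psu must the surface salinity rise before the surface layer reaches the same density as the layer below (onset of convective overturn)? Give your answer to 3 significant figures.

Density deficit of the surface layer: 1027.115 − 1025.543 = 1.572 kg m⁻³.
Required change = 1.572 / 0.646 = 2.43 psu.

2.43 psu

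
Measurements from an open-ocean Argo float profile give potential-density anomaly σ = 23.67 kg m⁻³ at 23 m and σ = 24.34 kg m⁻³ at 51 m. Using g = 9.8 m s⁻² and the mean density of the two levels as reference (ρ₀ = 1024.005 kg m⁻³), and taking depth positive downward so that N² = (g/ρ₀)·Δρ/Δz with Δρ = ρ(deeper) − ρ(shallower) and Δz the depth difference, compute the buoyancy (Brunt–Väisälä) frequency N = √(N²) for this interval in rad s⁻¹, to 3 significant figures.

Δρ = 1024.34 − 1023.67 = 0.67 kg m⁻³ over Δz = 51 − 23 = 28 m.
N² = (9.8/1024.005) × (0.67/28) = 2.2900 × 10⁻⁴ s⁻².
N = √(2.2900 × 10⁻⁴) = 0.015133 rad s⁻¹ ≈ 0.0151 rad s⁻¹.

0.0151 rad s⁻¹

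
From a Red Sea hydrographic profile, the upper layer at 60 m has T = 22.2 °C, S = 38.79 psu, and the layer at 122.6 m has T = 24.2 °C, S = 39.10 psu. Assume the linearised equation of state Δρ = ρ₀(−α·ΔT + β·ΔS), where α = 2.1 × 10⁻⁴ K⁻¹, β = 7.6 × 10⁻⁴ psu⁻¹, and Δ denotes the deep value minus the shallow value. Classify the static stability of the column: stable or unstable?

unstable

ΔT = 24.2 − 22.2 = +2.0 K and ΔS = 39.10 − 38.79 = +0.31 psu (deep − shallow).
−αΔT = -4.20 × 10⁻⁴; βΔS = 2.356 × 10⁻⁴; sum Δρ/ρ₀ = -1.844 × 10⁻⁴.
Δρ/ρ₀ < 0, so Δρ < 0: deeper water is lighter → statically unstable; the column would overturn.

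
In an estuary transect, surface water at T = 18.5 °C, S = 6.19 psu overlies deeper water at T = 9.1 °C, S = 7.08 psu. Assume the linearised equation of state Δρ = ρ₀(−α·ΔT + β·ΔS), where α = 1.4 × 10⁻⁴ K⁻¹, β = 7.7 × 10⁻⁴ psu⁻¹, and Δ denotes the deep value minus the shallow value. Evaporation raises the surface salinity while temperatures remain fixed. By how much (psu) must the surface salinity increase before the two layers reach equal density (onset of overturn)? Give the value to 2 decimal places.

2.60 psu

Neutral buoyancy requires −α(T_deep − T_surf) + β(S_deep − S_surf′) = 0.
S_surf′ = S_deep − (α/β)·ΔT = 7.08 − (1.4 × 10⁻⁴/7.7 × 10⁻⁴)·(-9.4) = 8.7891 psu.
Increase required: 8.7891 − 6.19 = 2.5991 psu.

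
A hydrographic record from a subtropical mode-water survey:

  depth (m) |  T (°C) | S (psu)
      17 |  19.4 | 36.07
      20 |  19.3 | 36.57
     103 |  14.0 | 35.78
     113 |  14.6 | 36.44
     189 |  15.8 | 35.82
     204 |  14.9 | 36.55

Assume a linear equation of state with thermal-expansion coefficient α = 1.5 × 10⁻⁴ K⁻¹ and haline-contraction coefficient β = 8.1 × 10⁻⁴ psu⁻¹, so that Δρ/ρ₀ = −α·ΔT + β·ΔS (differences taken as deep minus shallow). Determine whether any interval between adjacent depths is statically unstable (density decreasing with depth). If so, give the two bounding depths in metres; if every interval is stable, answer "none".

113–189 m

Evaluate Δρ/ρ₀ = −αΔT + βΔS across each adjacent pair:
  17–20 m: −αΔT+βΔS = −(1.5 × 10⁻⁴)(-0.1)+(8.1 × 10⁻⁴)(+0.50) = 4.2 × 10⁻⁴ → stable
  20–103 m: −αΔT+βΔS = −(1.5 × 10⁻⁴)(-5.3)+(8.1 × 10⁻⁴)(-0.79) = 1.6 × 10⁻⁴ → stable
  103–113 m: −αΔT+βΔS = −(1.5 × 10⁻⁴)(+0.6)+(8.1 × 10⁻⁴)(+0.66) = 4.4 × 10⁻⁴ → stable
  113–189 m: −αΔT+βΔS = −(1.5 × 10⁻⁴)(+1.2)+(8.1 × 10⁻⁴)(-0.62) = -6.8 × 10⁻⁴ → UNSTABLE
  189–204 m: −αΔT+βΔS = −(1.5 × 10⁻⁴)(-0.9)+(8.1 × 10⁻⁴)(+0.73) = 7.3 × 10⁻⁴ → stable
The 113–189 m interval has Δρ < 0: lighter water underlies denser water.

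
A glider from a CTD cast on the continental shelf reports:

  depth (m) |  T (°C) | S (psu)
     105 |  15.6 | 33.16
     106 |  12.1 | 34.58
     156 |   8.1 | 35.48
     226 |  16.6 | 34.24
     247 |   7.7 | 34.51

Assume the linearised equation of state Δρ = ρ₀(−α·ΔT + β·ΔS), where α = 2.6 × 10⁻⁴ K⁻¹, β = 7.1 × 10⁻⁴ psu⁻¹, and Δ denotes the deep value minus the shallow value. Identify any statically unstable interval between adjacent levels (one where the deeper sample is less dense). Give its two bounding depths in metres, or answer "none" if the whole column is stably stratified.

Evaluate Δρ/ρ₀ = −αΔT + βΔS across each adjacent pair:
  105–106 m: −αΔT+βΔS = −(2.6 × 10⁻⁴)(-3.5)+(7.1 × 10⁻⁴)(+1.42) = 1.9 × 10⁻³ → stable
  106–156 m: −αΔT+βΔS = −(2.6 × 10⁻⁴)(-4.0)+(7.1 × 10⁻⁴)(+0.90) = 1.7 × 10⁻³ → stable
  156–226 m: −αΔT+βΔS = −(2.6 × 10⁻⁴)(+8.5)+(7.1 × 10⁻⁴)(-1.24) = -3.1 × 10⁻³ → UNSTABLE
  226–247 m: −αΔT+βΔS = −(2.6 × 10⁻⁴)(-8.9)+(7.1 × 10⁻⁴)(+0.27) = 2.5 × 10⁻³ → stable
The 156–226 m interval has Δρ < 0: lighter water underlies denser water.

156–226 m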